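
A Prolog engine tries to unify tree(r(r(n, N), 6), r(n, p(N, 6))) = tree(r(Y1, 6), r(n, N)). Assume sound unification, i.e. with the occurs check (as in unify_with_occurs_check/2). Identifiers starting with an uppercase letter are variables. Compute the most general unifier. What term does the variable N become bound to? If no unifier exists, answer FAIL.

FAIL

Decompose tree/2: r(r(n, N), 6) = r(Y1, 6),  r(n, p(N, 6)) = r(n, N).
Decompose r/2: r(n, N) = Y1,  6 = 6.
Bind Y1 := r(n, N); no other remaining equation mentions Y1.
Delete trivial equation 6 = 6.
Decompose r/2: n = n,  p(N, 6) = N.
Delete trivial equation n = n.
Occurs check fails: N occurs in p(N, 6); the equation N = p(N, 6) has no finite solution.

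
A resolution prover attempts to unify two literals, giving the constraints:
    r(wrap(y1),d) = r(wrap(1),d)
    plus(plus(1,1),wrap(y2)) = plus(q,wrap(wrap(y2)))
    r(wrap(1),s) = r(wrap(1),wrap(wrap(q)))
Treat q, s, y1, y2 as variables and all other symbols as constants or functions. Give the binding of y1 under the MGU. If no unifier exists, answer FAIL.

FAIL

Decompose r/2: wrap(y1) = wrap(1),  d = d.
Decompose wrap/1: y1 = 1.
Bind y1 := 1; no other remaining equation mentions y1.
Delete trivial equation d = d.
Decompose plus/2: plus(1,1) = q,  wrap(y2) = wrap(wrap(y2)).
Bind q := plus(1,1); substituting into the one remaining equation that mentions q gives: r(wrap(1),s) = r(wrap(1),wrap(wrap(plus(1,1)))).
Decompose wrap/1: y2 = wrap(y2).
Occurs check fails: y2 occurs in wrap(y2); the equation y2 = wrap(y2) has no finite solution.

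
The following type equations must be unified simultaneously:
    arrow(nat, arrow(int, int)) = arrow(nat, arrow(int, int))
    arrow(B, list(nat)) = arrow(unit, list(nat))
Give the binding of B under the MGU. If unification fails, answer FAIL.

Delete trivial equation arrow(nat, arrow(int, int)) = arrow(nat, arrow(int, int)).
Decompose arrow/2: B = unit,  list(nat) = list(nat).
Bind B := unit; no other remaining equation mentions B.
Delete trivial equation list(nat) = list(nat).
MGU = { B ↦ unit }, so B ↦ unit.

unit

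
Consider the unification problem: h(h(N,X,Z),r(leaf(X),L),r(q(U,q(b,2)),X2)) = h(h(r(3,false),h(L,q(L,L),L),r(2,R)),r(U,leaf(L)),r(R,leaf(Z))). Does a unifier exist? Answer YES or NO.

Decompose h/3: h(N,X,Z) = h(r(3,false),h(L,q(L,L),L),r(2,R)),  r(leaf(X),L) = r(U,leaf(L)),  r(q(U,q(b,2)),X2) = r(R,leaf(Z)).
Decompose h/3: N = r(3,false),  X = h(L,q(L,L),L),  Z = r(2,R).
Bind N := r(3,false); no other remaining equation mentions N.
Bind X := h(L,q(L,L),L); substituting into the one remaining equation that mentions X gives: r(leaf(h(L,q(L,L),L)),L) = r(U,leaf(L)).
Bind Z := r(2,R); substituting into the one remaining equation that mentions Z gives: r(q(U,q(b,2)),X2) = r(R,leaf(r(2,R))).
Decompose r/2: leaf(h(L,q(L,L),L)) = U,  L = leaf(L).
Bind U := leaf(h(L,q(L,L),L)); substituting into the one remaining equation that mentions U gives: r(q(leaf(h(L,q(L,L),L)),q(b,2)),X2) = r(R,leaf(r(2,R))).
Occurs check fails: L occurs in leaf(L); the equation L = leaf(L) has no finite solution.

NO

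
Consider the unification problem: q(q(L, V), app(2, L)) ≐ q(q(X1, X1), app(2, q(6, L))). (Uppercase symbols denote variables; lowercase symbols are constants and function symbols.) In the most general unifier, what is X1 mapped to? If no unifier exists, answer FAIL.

FAIL

Decompose q/2: q(L, V) ≐ q(X1, X1),  app(2, L) ≐ app(2, q(6, L)).
Decompose q/2: L ≐ X1,  V ≐ X1.
Bind L := X1; substituting into the one remaining equation that mentions L gives: app(2, X1) ≐ app(2, q(6, X1)).
Bind V := X1; no other remaining equation mentions V.
Decompose app/2: 2 ≐ 2,  X1 ≐ q(6, X1).
Delete trivial equation 2 ≐ 2.
Occurs check fails: X1 occurs in q(6, X1); the equation X1 ≐ q(6, X1) has no finite solution.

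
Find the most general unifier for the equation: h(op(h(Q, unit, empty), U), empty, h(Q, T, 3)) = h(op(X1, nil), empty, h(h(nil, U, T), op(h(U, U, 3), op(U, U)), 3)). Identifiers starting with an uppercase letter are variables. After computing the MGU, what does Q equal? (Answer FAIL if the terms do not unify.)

h(nil, nil, op(h(nil, nil, 3), op(nil, nil)))

Decompose h/3: op(h(Q, unit, empty), U) = op(X1, nil),  empty = empty,  h(Q, T, 3) = h(h(nil, U, T), op(h(U, U, 3), op(U, U)), 3).
Decompose op/2: h(Q, unit, empty) = X1,  U = nil.
Bind X1 := h(Q, unit, empty); no other remaining equation mentions X1.
Bind U := nil; substituting into the one remaining equation that mentions U gives: h(Q, T, 3) = h(h(nil, nil, T), op(h(nil, nil, 3), op(nil, nil)), 3).
Delete trivial equation empty = empty.
Decompose h/3: Q = h(nil, nil, T),  T = op(h(nil, nil, 3), op(nil, nil)),  3 = 3.
Bind Q := h(nil, nil, T); no other remaining equation mentions Q. Substituting into the earlier binding gives X1 := h(h(nil, nil, T), unit, empty).
Bind T := op(h(nil, nil, 3), op(nil, nil)); no other remaining equation mentions T. Substituting into the earlier bindings gives X1 := h(h(nil, nil, op(h(nil, nil, 3), op(nil, nil))), unit, empty), Q := h(nil, nil, op(h(nil, nil, 3), op(nil, nil))).
Delete trivial equation 3 = 3.
MGU = { X1 := h(h(nil, nil, op(h(nil, nil, 3), op(nil, nil))), unit, empty), U := nil, Q := h(nil, nil, op(h(nil, nil, 3), op(nil, nil))), T := op(h(nil, nil, 3), op(nil, nil)) }, so Q := h(nil, nil, op(h(nil, nil, 3), op(nil, nil))).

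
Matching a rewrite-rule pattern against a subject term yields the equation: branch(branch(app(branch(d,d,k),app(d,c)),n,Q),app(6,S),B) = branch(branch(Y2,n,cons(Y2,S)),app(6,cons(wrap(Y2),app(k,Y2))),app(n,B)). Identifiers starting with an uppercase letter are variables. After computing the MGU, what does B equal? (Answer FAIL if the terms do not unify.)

FAIL

Decompose branch/3: branch(app(branch(d,d,k),app(d,c)),n,Q) = branch(Y2,n,cons(Y2,S)),  app(6,S) = app(6,cons(wrap(Y2),app(k,Y2))),  B = app(n,B).
Decompose branch/3: app(branch(d,d,k),app(d,c)) = Y2,  n = n,  Q = cons(Y2,S).
Bind Y2 := app(branch(d,d,k),app(d,c)); substituting into the 2 remaining equations that mention Y2 gives: Q = cons(app(branch(d,d,k),app(d,c)),S),  app(6,S) = app(6,cons(wrap(app(branch(d,d,k),app(d,c))),app(k,app(branch(d,d,k),app(d,c))))).
Delete trivial equation n = n.
Bind Q := cons(app(branch(d,d,k),app(d,c)),S); no other remaining equation mentions Q.
Decompose app/2: 6 = 6,  S = cons(wrap(app(branch(d,d,k),app(d,c))),app(k,app(branch(d,d,k),app(d,c)))).
Delete trivial equation 6 = 6.
Bind S := cons(wrap(app(branch(d,d,k),app(d,c))),app(k,app(branch(d,d,k),app(d,c)))); no other remaining equation mentions S. Substituting into the earlier binding gives Q := cons(app(branch(d,d,k),app(d,c)),cons(wrap(app(branch(d,d,k),app(d,c))),app(k,app(branch(d,d,k),app(d,c))))).
Occurs check fails: B occurs in app(n,B); the equation B = app(n,B) has no finite solution.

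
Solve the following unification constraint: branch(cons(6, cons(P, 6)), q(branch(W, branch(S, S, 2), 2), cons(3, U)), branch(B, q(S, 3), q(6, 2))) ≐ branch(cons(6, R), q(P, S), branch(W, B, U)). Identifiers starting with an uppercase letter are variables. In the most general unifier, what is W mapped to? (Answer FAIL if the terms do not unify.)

Decompose branch/3: cons(6, cons(P, 6)) ≐ cons(6, R),  q(branch(W, branch(S, S, 2), 2), cons(3, U)) ≐ q(P, S),  branch(B, q(S, 3), q(6, 2)) ≐ branch(W, B, U).
Decompose cons/2: 6 ≐ 6,  cons(P, 6) ≐ R.
Delete trivial equation 6 ≐ 6.
Bind R := cons(P, 6); no other remaining equation mentions R.
Decompose q/2: branch(W, branch(S, S, 2), 2) ≐ P,  cons(3, U) ≐ S.
Bind P := branch(W, branch(S, S, 2), 2); no other remaining equation mentions P. Substituting into the earlier binding gives R := cons(branch(W, branch(S, S, 2), 2), 6).
Bind S := cons(3, U); substituting into the remaining equation gives: branch(B, q(cons(3, U), 3), q(6, 2)) ≐ branch(W, B, U). Substituting into the earlier bindings gives R := cons(branch(W, branch(cons(3, U), cons(3, U), 2), 2), 6), P := branch(W, branch(cons(3, U), cons(3, U), 2), 2).
Decompose branch/3: B ≐ W,  q(cons(3, U), 3) ≐ B,  q(6, 2) ≐ U.
Bind B := W; substituting into the one remaining equation that mentions B gives: q(cons(3, U), 3) ≐ W.
Bind W := q(cons(3, U), 3); no other remaining equation mentions W. Substituting into the earlier bindings gives R := cons(branch(q(cons(3, U), 3), branch(cons(3, U), cons(3, U), 2), 2), 6), P := branch(q(cons(3, U), 3), branch(cons(3, U), cons(3, U), 2), 2), B := q(cons(3, U), 3).
Bind U := q(6, 2). Substituting into the earlier bindings gives R := cons(branch(q(cons(3, q(6, 2)), 3), branch(cons(3, q(6, 2)), cons(3, q(6, 2)), 2), 2), 6), P := branch(q(cons(3, q(6, 2)), 3), branch(cons(3, q(6, 2)), cons(3, q(6, 2)), 2), 2), S := cons(3, q(6, 2)), B := q(cons(3, q(6, 2)), 3), W := q(cons(3, q(6, 2)), 3).
MGU = { R ↦ cons(branch(q(cons(3, q(6, 2)), 3), branch(cons(3, q(6, 2)), cons(3, q(6, 2)), 2), 2), 6), P ↦ branch(q(cons(3, q(6, 2)), 3), branch(cons(3, q(6, 2)), cons(3, q(6, 2)), 2), 2), S ↦ cons(3, q(6, 2)), B ↦ q(cons(3, q(6, 2)), 3), W ↦ q(cons(3, q(6, 2)), 3), U ↦ q(6, 2) }, so W ↦ q(cons(3, q(6, 2)), 3).

q(cons(3, q(6, 2)), 3)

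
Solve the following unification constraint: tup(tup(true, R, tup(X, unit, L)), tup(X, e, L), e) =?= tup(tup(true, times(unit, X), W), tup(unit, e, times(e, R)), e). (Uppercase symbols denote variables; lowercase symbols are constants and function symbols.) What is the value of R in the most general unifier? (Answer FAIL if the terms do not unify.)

times(unit, unit)

Decompose tup/3: tup(true, R, tup(X, unit, L)) =?= tup(true, times(unit, X), W),  tup(X, e, L) =?= tup(unit, e, times(e, R)),  e =?= e.
Decompose tup/3: true =?= true,  R =?= times(unit, X),  tup(X, unit, L) =?= W.
Delete trivial equation true =?= true.
Bind R := times(unit, X); substituting into the one remaining equation that mentions R gives: tup(X, e, L) =?= tup(unit, e, times(e, times(unit, X))).
Bind W := tup(X, unit, L); no other remaining equation mentions W.
Decompose tup/3: X =?= unit,  e =?= e,  L =?= times(e, times(unit, X)).
Bind X := unit; substituting into the one remaining equation that mentions X gives: L =?= times(e, times(unit, unit)). Substituting into the earlier bindings gives R := times(unit, unit), W := tup(unit, unit, L).
Delete trivial equation e =?= e.
Bind L := times(e, times(unit, unit)); no other remaining equation mentions L. Substituting into the earlier binding gives W := tup(unit, unit, times(e, times(unit, unit))).
Delete trivial equation e =?= e.
MGU = { R -> times(unit, unit), W -> tup(unit, unit, times(e, times(unit, unit))), X -> unit, L -> times(e, times(unit, unit)) }, so R -> times(unit, unit).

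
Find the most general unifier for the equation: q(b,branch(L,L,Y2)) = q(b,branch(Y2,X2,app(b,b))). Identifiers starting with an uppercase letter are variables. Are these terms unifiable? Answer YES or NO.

Decompose q/2: b = b,  branch(L,L,Y2) = branch(Y2,X2,app(b,b)).
Delete trivial equation b = b.
Decompose branch/3: L = Y2,  L = X2,  Y2 = app(b,b).
Bind L := Y2; substituting into the one remaining equation that mentions L gives: Y2 = X2.
Bind Y2 := X2; substituting into the remaining equation gives: X2 = app(b,b). Substituting into the earlier binding gives L := X2.
Bind X2 := app(b,b). Substituting into the earlier bindings gives L := app(b,b), Y2 := app(b,b).
No equations remain and no clash or occurs-check failure arose, so a unifier exists.

YES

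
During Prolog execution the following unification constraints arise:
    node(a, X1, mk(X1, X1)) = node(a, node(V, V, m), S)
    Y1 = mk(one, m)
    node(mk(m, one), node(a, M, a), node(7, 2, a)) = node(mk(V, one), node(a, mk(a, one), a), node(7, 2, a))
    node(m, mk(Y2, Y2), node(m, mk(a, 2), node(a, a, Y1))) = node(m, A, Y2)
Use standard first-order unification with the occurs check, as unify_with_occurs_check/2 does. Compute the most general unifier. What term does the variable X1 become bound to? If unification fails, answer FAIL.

Decompose node/3: a = a,  X1 = node(V, V, m),  mk(X1, X1) = S.
Delete trivial equation a = a.
Bind X1 := node(V, V, m); substituting into the one remaining equation that mentions X1 gives: mk(node(V, V, m), node(V, V, m)) = S.
Bind S := mk(node(V, V, m), node(V, V, m)); no other remaining equation mentions S.
Bind Y1 := mk(one, m); substituting into the one remaining equation that mentions Y1 gives: node(m, mk(Y2, Y2), node(m, mk(a, 2), node(a, a, mk(one, m)))) = node(m, A, Y2).
Decompose node/3: mk(m, one) = mk(V, one),  node(a, M, a) = node(a, mk(a, one), a),  node(7, 2, a) = node(7, 2, a).
Decompose mk/2: m = V,  one = one.
Bind V := m; no other remaining equation mentions V. Substituting into the earlier bindings gives X1 := node(m, m, m), S := mk(node(m, m, m), node(m, m, m)).
Delete trivial equation one = one.
Decompose node/3: a = a,  M = mk(a, one),  a = a.
Delete trivial equation a = a.
Bind M := mk(a, one); no other remaining equation mentions M.
Delete trivial equation a = a.
Delete trivial equation node(7, 2, a) = node(7, 2, a).
Decompose node/3: m = m,  mk(Y2, Y2) = A,  node(m, mk(a, 2), node(a, a, mk(one, m))) = Y2.
Delete trivial equation m = m.
Bind A := mk(Y2, Y2); no other remaining equation mentions A.
Bind Y2 := node(m, mk(a, 2), node(a, a, mk(one, m))). Substituting into the earlier binding gives A := mk(node(m, mk(a, 2), node(a, a, mk(one, m))), node(m, mk(a, 2), node(a, a, mk(one, m)))).
MGU = { X1 = node(m, m, m), S = mk(node(m, m, m), node(m, m, m)), Y1 = mk(one, m), V = m, M = mk(a, one), A = mk(node(m, mk(a, 2), node(a, a, mk(one, m))), node(m, mk(a, 2), node(a, a, mk(one, m)))), Y2 = node(m, mk(a, 2), node(a, a, mk(one, m))) }, so X1 = node(m, m, m).

node(m, m, m)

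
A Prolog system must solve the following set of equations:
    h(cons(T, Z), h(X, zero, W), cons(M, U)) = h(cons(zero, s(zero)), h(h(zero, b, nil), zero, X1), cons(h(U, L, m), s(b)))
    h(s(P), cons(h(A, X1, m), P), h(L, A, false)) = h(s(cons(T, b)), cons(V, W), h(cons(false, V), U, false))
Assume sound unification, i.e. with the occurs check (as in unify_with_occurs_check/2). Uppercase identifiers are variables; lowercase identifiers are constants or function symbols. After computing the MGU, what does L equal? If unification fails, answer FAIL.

Decompose h/3: cons(T, Z) = cons(zero, s(zero)),  h(X, zero, W) = h(h(zero, b, nil), zero, X1),  cons(M, U) = cons(h(U, L, m), s(b)).
Decompose cons/2: T = zero,  Z = s(zero).
Bind T := zero; substituting into the one remaining equation that mentions T gives: h(s(P), cons(h(A, X1, m), P), h(L, A, false)) = h(s(cons(zero, b)), cons(V, W), h(cons(false, V), U, false)).
Bind Z := s(zero); no other remaining equation mentions Z.
Decompose h/3: X = h(zero, b, nil),  zero = zero,  W = X1.
Bind X := h(zero, b, nil); no other remaining equation mentions X.
Delete trivial equation zero = zero.
Bind W := X1; substituting into the one remaining equation that mentions W gives: h(s(P), cons(h(A, X1, m), P), h(L, A, false)) = h(s(cons(zero, b)), cons(V, X1), h(cons(false, V), U, false)).
Decompose cons/2: M = h(U, L, m),  U = s(b).
Bind M := h(U, L, m); no other remaining equation mentions M.
Bind U := s(b); substituting into the remaining equation gives: h(s(P), cons(h(A, X1, m), P), h(L, A, false)) = h(s(cons(zero, b)), cons(V, X1), h(cons(false, V), s(b), false)). Substituting into the earlier binding gives M := h(s(b), L, m).
Decompose h/3: s(P) = s(cons(zero, b)),  cons(h(A, X1, m), P) = cons(V, X1),  h(L, A, false) = h(cons(false, V), s(b), false).
Decompose s/1: P = cons(zero, b).
Bind P := cons(zero, b); substituting into the one remaining equation that mentions P gives: cons(h(A, X1, m), cons(zero, b)) = cons(V, X1).
Decompose cons/2: h(A, X1, m) = V,  cons(zero, b) = X1.
Bind V := h(A, X1, m); substituting into the one remaining equation that mentions V gives: h(L, A, false) = h(cons(false, h(A, X1, m)), s(b), false).
Bind X1 := cons(zero, b); substituting into the remaining equation gives: h(L, A, false) = h(cons(false, h(A, cons(zero, b), m)), s(b), false). Substituting into the earlier bindings gives W := cons(zero, b), V := h(A, cons(zero, b), m).
Decompose h/3: L = cons(false, h(A, cons(zero, b), m)),  A = s(b),  false = false.
Bind L := cons(false, h(A, cons(zero, b), m)); no other remaining equation mentions L. Substituting into the earlier binding gives M := h(s(b), cons(false, h(A, cons(zero, b), m)), m).
Bind A := s(b); no other remaining equation mentions A. Substituting into the earlier bindings gives M := h(s(b), cons(false, h(s(b), cons(zero, b), m)), m), V := h(s(b), cons(zero, b), m), L := cons(false, h(s(b), cons(zero, b), m)).
Delete trivial equation false = false.
MGU = { T -> zero, Z -> s(zero), X -> h(zero, b, nil), W -> cons(zero, b), M -> h(s(b), cons(false, h(s(b), cons(zero, b), m)), m), U -> s(b), P -> cons(zero, b), V -> h(s(b), cons(zero, b), m), X1 -> cons(zero, b), L -> cons(false, h(s(b), cons(zero, b), m)), A -> s(b) }, so L -> cons(false, h(s(b), cons(zero, b), m)).

cons(false, h(s(b), cons(zero, b), m))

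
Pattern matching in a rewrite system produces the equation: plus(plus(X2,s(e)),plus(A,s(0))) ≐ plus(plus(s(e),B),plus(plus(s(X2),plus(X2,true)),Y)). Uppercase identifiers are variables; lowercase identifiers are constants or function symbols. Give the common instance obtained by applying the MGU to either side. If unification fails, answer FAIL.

Decompose plus/2: plus(X2,s(e)) ≐ plus(s(e),B),  plus(A,s(0)) ≐ plus(plus(s(X2),plus(X2,true)),Y).
Decompose plus/2: X2 ≐ s(e),  s(e) ≐ B.
Bind X2 := s(e); substituting into the one remaining equation that mentions X2 gives: plus(A,s(0)) ≐ plus(plus(s(s(e)),plus(s(e),true)),Y).
Bind B := s(e); no other remaining equation mentions B.
Decompose plus/2: A ≐ plus(s(s(e)),plus(s(e),true)),  s(0) ≐ Y.
Bind A := plus(s(s(e)),plus(s(e),true)); no other remaining equation mentions A.
Bind Y := s(0).
Applying the MGU to either side gives plus(plus(s(e),s(e)),plus(plus(s(s(e)),plus(s(e),true)),s(0))).

plus(plus(s(e),s(e)),plus(plus(s(s(e)),plus(s(e),true)),s(0)))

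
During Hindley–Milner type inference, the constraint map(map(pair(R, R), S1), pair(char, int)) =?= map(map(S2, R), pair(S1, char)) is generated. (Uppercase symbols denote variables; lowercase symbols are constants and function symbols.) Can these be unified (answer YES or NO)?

Decompose map/2: map(pair(R, R), S1) =?= map(S2, R),  pair(char, int) =?= pair(S1, char).
Decompose map/2: pair(R, R) =?= S2,  S1 =?= R.
Bind S2 := pair(R, R); no other remaining equation mentions S2.
Bind S1 := R; substituting into the remaining equation gives: pair(char, int) =?= pair(R, char).
Decompose pair/2: char =?= R,  int =?= char.
Bind R := char; no other remaining equation mentions R. Substituting into the earlier bindings gives S2 := pair(char, char), S1 := char.
Clash: constants int and char differ; no unifier exists.

NO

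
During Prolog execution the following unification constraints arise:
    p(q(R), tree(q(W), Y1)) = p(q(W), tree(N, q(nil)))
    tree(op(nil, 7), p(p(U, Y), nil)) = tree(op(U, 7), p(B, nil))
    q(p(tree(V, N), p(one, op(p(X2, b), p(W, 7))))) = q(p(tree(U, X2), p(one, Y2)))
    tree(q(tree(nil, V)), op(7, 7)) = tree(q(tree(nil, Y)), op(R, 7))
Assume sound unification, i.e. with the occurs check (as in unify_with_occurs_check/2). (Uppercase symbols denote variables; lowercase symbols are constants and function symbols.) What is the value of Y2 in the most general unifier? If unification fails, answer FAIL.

Decompose p/2: q(R) = q(W),  tree(q(W), Y1) = tree(N, q(nil)).
Decompose q/1: R = W.
Bind R := W; substituting into the one remaining equation that mentions R gives: tree(q(tree(nil, V)), op(7, 7)) = tree(q(tree(nil, Y)), op(W, 7)).
Decompose tree/2: q(W) = N,  Y1 = q(nil).
Bind N := q(W); substituting into the one remaining equation that mentions N gives: q(p(tree(V, q(W)), p(one, op(p(X2, b), p(W, 7))))) = q(p(tree(U, X2), p(one, Y2))).
Bind Y1 := q(nil); no other remaining equation mentions Y1.
Decompose tree/2: op(nil, 7) = op(U, 7),  p(p(U, Y), nil) = p(B, nil).
Decompose op/2: nil = U,  7 = 7.
Bind U := nil; substituting into the 2 remaining equations that mention U gives: p(p(nil, Y), nil) = p(B, nil),  q(p(tree(V, q(W)), p(one, op(p(X2, b), p(W, 7))))) = q(p(tree(nil, X2), p(one, Y2))).
Delete trivial equation 7 = 7.
Decompose p/2: p(nil, Y) = B,  nil = nil.
Bind B := p(nil, Y); no other remaining equation mentions B.
Delete trivial equation nil = nil.
Decompose q/1: p(tree(V, q(W)), p(one, op(p(X2, b), p(W, 7)))) = p(tree(nil, X2), p(one, Y2)).
Decompose p/2: tree(V, q(W)) = tree(nil, X2),  p(one, op(p(X2, b), p(W, 7))) = p(one, Y2).
Decompose tree/2: V = nil,  q(W) = X2.
Bind V := nil; substituting into the one remaining equation that mentions V gives: tree(q(tree(nil, nil)), op(7, 7)) = tree(q(tree(nil, Y)), op(W, 7)).
Bind X2 := q(W); substituting into the one remaining equation that mentions X2 gives: p(one, op(p(q(W), b), p(W, 7))) = p(one, Y2).
Decompose p/2: one = one,  op(p(q(W), b), p(W, 7)) = Y2.
Delete trivial equation one = one.
Bind Y2 := op(p(q(W), b), p(W, 7)); no other remaining equation mentions Y2.
Decompose tree/2: q(tree(nil, nil)) = q(tree(nil, Y)),  op(7, 7) = op(W, 7).
Decompose q/1: tree(nil, nil) = tree(nil, Y).
Decompose tree/2: nil = nil,  nil = Y.
Delete trivial equation nil = nil.
Bind Y := nil; no other remaining equation mentions Y. Substituting into the earlier binding gives B := p(nil, nil).
Decompose op/2: 7 = W,  7 = 7.
Bind W := 7; no other remaining equation mentions W. Substituting into the earlier bindings gives R := 7, N := q(7), X2 := q(7), Y2 := op(p(q(7), b), p(7, 7)).
Delete trivial equation 7 = 7.
MGU = { R ↦ 7, N ↦ q(7), Y1 ↦ q(nil), U ↦ nil, B ↦ p(nil, nil), V ↦ nil, X2 ↦ q(7), Y2 ↦ op(p(q(7), b), p(7, 7)), Y ↦ nil, W ↦ 7 }, so Y2 ↦ op(p(q(7), b), p(7, 7)).

op(p(q(7), b), p(7, 7))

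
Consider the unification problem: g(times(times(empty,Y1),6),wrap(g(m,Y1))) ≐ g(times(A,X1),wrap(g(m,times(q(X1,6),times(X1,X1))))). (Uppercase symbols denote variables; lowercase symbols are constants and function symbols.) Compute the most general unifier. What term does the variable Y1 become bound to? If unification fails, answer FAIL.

Decompose g/2: times(times(empty,Y1),6) ≐ times(A,X1),  wrap(g(m,Y1)) ≐ wrap(g(m,times(q(X1,6),times(X1,X1)))).
Decompose times/2: times(empty,Y1) ≐ A,  6 ≐ X1.
Bind A := times(empty,Y1); no other remaining equation mentions A.
Bind X1 := 6; substituting into the remaining equation gives: wrap(g(m,Y1)) ≐ wrap(g(m,times(q(6,6),times(6,6)))).
Decompose wrap/1: g(m,Y1) ≐ g(m,times(q(6,6),times(6,6))).
Decompose g/2: m ≐ m,  Y1 ≐ times(q(6,6),times(6,6)).
Delete trivial equation m ≐ m.
Bind Y1 := times(q(6,6),times(6,6)). Substituting into the earlier binding gives A := times(empty,times(q(6,6),times(6,6))).
MGU = { A -> times(empty,times(q(6,6),times(6,6))), X1 -> 6, Y1 -> times(q(6,6),times(6,6)) }, so Y1 -> times(q(6,6),times(6,6)).

times(q(6,6),times(6,6))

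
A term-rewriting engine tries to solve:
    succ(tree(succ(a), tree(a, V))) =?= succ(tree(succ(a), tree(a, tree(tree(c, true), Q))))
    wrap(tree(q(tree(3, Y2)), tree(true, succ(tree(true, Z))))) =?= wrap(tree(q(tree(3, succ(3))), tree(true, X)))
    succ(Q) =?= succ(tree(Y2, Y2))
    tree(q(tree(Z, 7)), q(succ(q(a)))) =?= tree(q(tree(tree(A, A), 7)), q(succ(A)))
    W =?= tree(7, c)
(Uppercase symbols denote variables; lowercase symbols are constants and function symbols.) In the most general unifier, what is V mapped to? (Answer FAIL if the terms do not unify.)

Decompose succ/1: tree(succ(a), tree(a, V)) =?= tree(succ(a), tree(a, tree(tree(c, true), Q))).
Decompose tree/2: succ(a) =?= succ(a),  tree(a, V) =?= tree(a, tree(tree(c, true), Q)).
Delete trivial equation succ(a) =?= succ(a).
Decompose tree/2: a =?= a,  V =?= tree(tree(c, true), Q).
Delete trivial equation a =?= a.
Bind V := tree(tree(c, true), Q); no other remaining equation mentions V.
Decompose wrap/1: tree(q(tree(3, Y2)), tree(true, succ(tree(true, Z)))) =?= tree(q(tree(3, succ(3))), tree(true, X)).
Decompose tree/2: q(tree(3, Y2)) =?= q(tree(3, succ(3))),  tree(true, succ(tree(true, Z))) =?= tree(true, X).
Decompose q/1: tree(3, Y2) =?= tree(3, succ(3)).
Decompose tree/2: 3 =?= 3,  Y2 =?= succ(3).
Delete trivial equation 3 =?= 3.
Bind Y2 := succ(3); substituting into the one remaining equation that mentions Y2 gives: succ(Q) =?= succ(tree(succ(3), succ(3))).
Decompose tree/2: true =?= true,  succ(tree(true, Z)) =?= X.
Delete trivial equation true =?= true.
Bind X := succ(tree(true, Z)); no other remaining equation mentions X.
Decompose succ/1: Q =?= tree(succ(3), succ(3)).
Bind Q := tree(succ(3), succ(3)); no other remaining equation mentions Q. Substituting into the earlier binding gives V := tree(tree(c, true), tree(succ(3), succ(3))).
Decompose tree/2: q(tree(Z, 7)) =?= q(tree(tree(A, A), 7)),  q(succ(q(a))) =?= q(succ(A)).
Decompose q/1: tree(Z, 7) =?= tree(tree(A, A), 7).
Decompose tree/2: Z =?= tree(A, A),  7 =?= 7.
Bind Z := tree(A, A); no other remaining equation mentions Z. Substituting into the earlier binding gives X := succ(tree(true, tree(A, A))).
Delete trivial equation 7 =?= 7.
Decompose q/1: succ(q(a)) =?= succ(A).
Decompose succ/1: q(a) =?= A.
Bind A := q(a); no other remaining equation mentions A. Substituting into the earlier bindings gives X := succ(tree(true, tree(q(a), q(a)))), Z := tree(q(a), q(a)).
Bind W := tree(7, c).
MGU = { V -> tree(tree(c, true), tree(succ(3), succ(3))), Y2 -> succ(3), X -> succ(tree(true, tree(q(a), q(a)))), Q -> tree(succ(3), succ(3)), Z -> tree(q(a), q(a)), A -> q(a), W -> tree(7, c) }, so V -> tree(tree(c, true), tree(succ(3), succ(3))).

tree(tree(c, true), tree(succ(3), succ(3)))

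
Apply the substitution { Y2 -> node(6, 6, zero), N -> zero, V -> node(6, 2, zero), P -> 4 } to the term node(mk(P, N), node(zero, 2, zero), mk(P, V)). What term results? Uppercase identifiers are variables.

node(mk(4, zero), node(zero, 2, zero), mk(4, node(6, 2, zero)))

Replace each occurrence of N with zero.
Replace each occurrence of V with node(6, 2, zero).
Replace each occurrence of P with 4.
Result: node(mk(4, zero), node(zero, 2, zero), mk(4, node(6, 2, zero))).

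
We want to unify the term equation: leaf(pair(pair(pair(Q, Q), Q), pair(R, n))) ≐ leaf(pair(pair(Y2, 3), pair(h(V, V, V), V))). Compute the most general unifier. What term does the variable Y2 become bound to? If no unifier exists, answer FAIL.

Decompose leaf/1: pair(pair(pair(Q, Q), Q), pair(R, n)) ≐ pair(pair(Y2, 3), pair(h(V, V, V), V)).
Decompose pair/2: pair(pair(Q, Q), Q) ≐ pair(Y2, 3),  pair(R, n) ≐ pair(h(V, V, V), V).
Decompose pair/2: pair(Q, Q) ≐ Y2,  Q ≐ 3.
Bind Y2 := pair(Q, Q); no other remaining equation mentions Y2.
Bind Q := 3; no other remaining equation mentions Q. Substituting into the earlier binding gives Y2 := pair(3, 3).
Decompose pair/2: R ≐ h(V, V, V),  n ≐ V.
Bind R := h(V, V, V); no other remaining equation mentions R.
Bind V := n. Substituting into the earlier binding gives R := h(n, n, n).
MGU = { Y2 := pair(3, 3), Q := 3, R := h(n, n, n), V := n }, so Y2 := pair(3, 3).

pair(3, 3)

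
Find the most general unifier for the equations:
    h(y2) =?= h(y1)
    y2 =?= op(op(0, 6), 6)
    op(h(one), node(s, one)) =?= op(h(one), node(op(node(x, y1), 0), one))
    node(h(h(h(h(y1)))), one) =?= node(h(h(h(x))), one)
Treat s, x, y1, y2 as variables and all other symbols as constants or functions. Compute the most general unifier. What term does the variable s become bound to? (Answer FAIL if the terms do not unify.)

Decompose h/1: y2 =?= y1.
Bind y2 := y1; substituting into the one remaining equation that mentions y2 gives: y1 =?= op(op(0, 6), 6).
Bind y1 := op(op(0, 6), 6); substituting into the remaining equations gives: op(h(one), node(s, one)) =?= op(h(one), node(op(node(x, op(op(0, 6), 6)), 0), one)),  node(h(h(h(h(op(op(0, 6), 6))))), one) =?= node(h(h(h(x))), one). Substituting into the earlier binding gives y2 := op(op(0, 6), 6).
Decompose op/2: h(one) =?= h(one),  node(s, one) =?= node(op(node(x, op(op(0, 6), 6)), 0), one).
Delete trivial equation h(one) =?= h(one).
Decompose node/2: s =?= op(node(x, op(op(0, 6), 6)), 0),  one =?= one.
Bind s := op(node(x, op(op(0, 6), 6)), 0); no other remaining equation mentions s.
Delete trivial equation one =?= one.
Decompose node/2: h(h(h(h(op(op(0, 6), 6))))) =?= h(h(h(x))),  one =?= one.
Decompose h/1: h(h(h(op(op(0, 6), 6)))) =?= h(h(x)).
Decompose h/1: h(h(op(op(0, 6), 6))) =?= h(x).
Decompose h/1: h(op(op(0, 6), 6)) =?= x.
Bind x := h(op(op(0, 6), 6)); no other remaining equation mentions x. Substituting into the earlier binding gives s := op(node(h(op(op(0, 6), 6)), op(op(0, 6), 6)), 0).
Delete trivial equation one =?= one.
MGU = { y2 -> op(op(0, 6), 6), y1 -> op(op(0, 6), 6), s -> op(node(h(op(op(0, 6), 6)), op(op(0, 6), 6)), 0), x -> h(op(op(0, 6), 6)) }, so s -> op(node(h(op(op(0, 6), 6)), op(op(0, 6), 6)), 0).

op(node(h(op(op(0, 6), 6)), op(op(0, 6), 6)), 0)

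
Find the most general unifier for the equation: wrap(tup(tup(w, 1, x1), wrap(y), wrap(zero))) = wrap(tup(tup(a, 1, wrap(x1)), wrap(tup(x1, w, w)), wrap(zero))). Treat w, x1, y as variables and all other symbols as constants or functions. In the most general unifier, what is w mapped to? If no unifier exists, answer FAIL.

FAIL

Decompose wrap/1: tup(tup(w, 1, x1), wrap(y), wrap(zero)) = tup(tup(a, 1, wrap(x1)), wrap(tup(x1, w, w)), wrap(zero)).
Decompose tup/3: tup(w, 1, x1) = tup(a, 1, wrap(x1)),  wrap(y) = wrap(tup(x1, w, w)),  wrap(zero) = wrap(zero).
Decompose tup/3: w = a,  1 = 1,  x1 = wrap(x1).
Bind w := a; substituting into the one remaining equation that mentions w gives: wrap(y) = wrap(tup(x1, a, a)).
Delete trivial equation 1 = 1.
Occurs check fails: x1 occurs in wrap(x1); the equation x1 = wrap(x1) has no finite solution.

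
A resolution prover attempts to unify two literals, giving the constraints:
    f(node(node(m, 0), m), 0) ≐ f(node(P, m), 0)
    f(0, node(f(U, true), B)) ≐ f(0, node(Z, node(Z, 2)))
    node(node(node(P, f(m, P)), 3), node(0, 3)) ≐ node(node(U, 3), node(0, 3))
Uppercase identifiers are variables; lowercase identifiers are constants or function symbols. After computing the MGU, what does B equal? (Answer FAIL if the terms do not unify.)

node(f(node(node(m, 0), f(m, node(m, 0))), true), 2)

Decompose f/2: node(node(m, 0), m) ≐ node(P, m),  0 ≐ 0.
Decompose node/2: node(m, 0) ≐ P,  m ≐ m.
Bind P := node(m, 0); substituting into the one remaining equation that mentions P gives: node(node(node(node(m, 0), f(m, node(m, 0))), 3), node(0, 3)) ≐ node(node(U, 3), node(0, 3)).
Delete trivial equation m ≐ m.
Delete trivial equation 0 ≐ 0.
Decompose f/2: 0 ≐ 0,  node(f(U, true), B) ≐ node(Z, node(Z, 2)).
Delete trivial equation 0 ≐ 0.
Decompose node/2: f(U, true) ≐ Z,  B ≐ node(Z, 2).
Bind Z := f(U, true); substituting into the one remaining equation that mentions Z gives: B ≐ node(f(U, true), 2).
Bind B := node(f(U, true), 2); no other remaining equation mentions B.
Decompose node/2: node(node(node(m, 0), f(m, node(m, 0))), 3) ≐ node(U, 3),  node(0, 3) ≐ node(0, 3).
Decompose node/2: node(node(m, 0), f(m, node(m, 0))) ≐ U,  3 ≐ 3.
Bind U := node(node(m, 0), f(m, node(m, 0))); no other remaining equation mentions U. Substituting into the earlier bindings gives Z := f(node(node(m, 0), f(m, node(m, 0))), true), B := node(f(node(node(m, 0), f(m, node(m, 0))), true), 2).
Delete trivial equation 3 ≐ 3.
Delete trivial equation node(0, 3) ≐ node(0, 3).
MGU = { P -> node(m, 0), Z -> f(node(node(m, 0), f(m, node(m, 0))), true), B -> node(f(node(node(m, 0), f(m, node(m, 0))), true), 2), U -> node(node(m, 0), f(m, node(m, 0))) }, so B -> node(f(node(node(m, 0), f(m, node(m, 0))), true), 2).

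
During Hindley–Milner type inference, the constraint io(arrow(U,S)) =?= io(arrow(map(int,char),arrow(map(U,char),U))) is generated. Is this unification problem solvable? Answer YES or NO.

Decompose io/1: arrow(U,S) =?= arrow(map(int,char),arrow(map(U,char),U)).
Decompose arrow/2: U =?= map(int,char),  S =?= arrow(map(U,char),U).
Bind U := map(int,char); substituting into the remaining equation gives: S =?= arrow(map(map(int,char),char),map(int,char)).
Bind S := arrow(map(map(int,char),char),map(int,char)).
No equations remain and no clash or occurs-check failure arose, so a unifier exists.

YES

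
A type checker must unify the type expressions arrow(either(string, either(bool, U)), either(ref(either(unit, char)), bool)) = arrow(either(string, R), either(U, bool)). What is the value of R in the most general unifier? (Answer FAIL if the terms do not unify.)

Decompose arrow/2: either(string, either(bool, U)) = either(string, R),  either(ref(either(unit, char)), bool) = either(U, bool).
Decompose either/2: string = string,  either(bool, U) = R.
Delete trivial equation string = string.
Bind R := either(bool, U); no other remaining equation mentions R.
Decompose either/2: ref(either(unit, char)) = U,  bool = bool.
Bind U := ref(either(unit, char)); no other remaining equation mentions U. Substituting into the earlier binding gives R := either(bool, ref(either(unit, char))).
Delete trivial equation bool = bool.
MGU = { R ↦ either(bool, ref(either(unit, char))), U ↦ ref(either(unit, char)) }, so R ↦ either(bool, ref(either(unit, char))).

either(bool, ref(either(unit, char)))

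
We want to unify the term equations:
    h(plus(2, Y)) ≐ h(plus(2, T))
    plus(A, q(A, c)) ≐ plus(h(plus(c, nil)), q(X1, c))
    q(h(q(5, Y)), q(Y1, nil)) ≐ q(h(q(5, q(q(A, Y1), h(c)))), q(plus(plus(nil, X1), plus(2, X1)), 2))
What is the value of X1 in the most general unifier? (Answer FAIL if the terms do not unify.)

FAIL

Decompose h/1: plus(2, Y) ≐ plus(2, T).
Decompose plus/2: 2 ≐ 2,  Y ≐ T.
Delete trivial equation 2 ≐ 2.
Bind Y := T; substituting into the one remaining equation that mentions Y gives: q(h(q(5, T)), q(Y1, nil)) ≐ q(h(q(5, q(q(A, Y1), h(c)))), q(plus(plus(nil, X1), plus(2, X1)), 2)).
Decompose plus/2: A ≐ h(plus(c, nil)),  q(A, c) ≐ q(X1, c).
Bind A := h(plus(c, nil)); substituting into the remaining equations gives: q(h(plus(c, nil)), c) ≐ q(X1, c),  q(h(q(5, T)), q(Y1, nil)) ≐ q(h(q(5, q(q(h(plus(c, nil)), Y1), h(c)))), q(plus(plus(nil, X1), plus(2, X1)), 2)).
Decompose q/2: h(plus(c, nil)) ≐ X1,  c ≐ c.
Bind X1 := h(plus(c, nil)); substituting into the one remaining equation that mentions X1 gives: q(h(q(5, T)), q(Y1, nil)) ≐ q(h(q(5, q(q(h(plus(c, nil)), Y1), h(c)))), q(plus(plus(nil, h(plus(c, nil))), plus(2, h(plus(c, nil)))), 2)).
Delete trivial equation c ≐ c.
Decompose q/2: h(q(5, T)) ≐ h(q(5, q(q(h(plus(c, nil)), Y1), h(c)))),  q(Y1, nil) ≐ q(plus(plus(nil, h(plus(c, nil))), plus(2, h(plus(c, nil)))), 2).
Decompose h/1: q(5, T) ≐ q(5, q(q(h(plus(c, nil)), Y1), h(c))).
Decompose q/2: 5 ≐ 5,  T ≐ q(q(h(plus(c, nil)), Y1), h(c)).
Delete trivial equation 5 ≐ 5.
Bind T := q(q(h(plus(c, nil)), Y1), h(c)); no other remaining equation mentions T. Substituting into the earlier binding gives Y := q(q(h(plus(c, nil)), Y1), h(c)).
Decompose q/2: Y1 ≐ plus(plus(nil, h(plus(c, nil))), plus(2, h(plus(c, nil)))),  nil ≐ 2.
Bind Y1 := plus(plus(nil, h(plus(c, nil))), plus(2, h(plus(c, nil)))); no other remaining equation mentions Y1. Substituting into the earlier bindings gives Y := q(q(h(plus(c, nil)), plus(plus(nil, h(plus(c, nil))), plus(2, h(plus(c, nil))))), h(c)), T := q(q(h(plus(c, nil)), plus(plus(nil, h(plus(c, nil))), plus(2, h(plus(c, nil))))), h(c)).
Clash: constants nil and 2 differ; no unifier exists.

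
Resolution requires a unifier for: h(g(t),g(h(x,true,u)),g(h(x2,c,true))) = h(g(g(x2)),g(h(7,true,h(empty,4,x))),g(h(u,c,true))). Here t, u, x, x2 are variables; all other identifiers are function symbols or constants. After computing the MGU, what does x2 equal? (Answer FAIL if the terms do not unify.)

h(empty,4,7)

Decompose h/3: g(t) = g(g(x2)),  g(h(x,true,u)) = g(h(7,true,h(empty,4,x))),  g(h(x2,c,true)) = g(h(u,c,true)).
Decompose g/1: t = g(x2).
Bind t := g(x2); no other remaining equation mentions t.
Decompose g/1: h(x,true,u) = h(7,true,h(empty,4,x)).
Decompose h/3: x = 7,  true = true,  u = h(empty,4,x).
Bind x := 7; substituting into the one remaining equation that mentions x gives: u = h(empty,4,7).
Delete trivial equation true = true.
Bind u := h(empty,4,7); substituting into the remaining equation gives: g(h(x2,c,true)) = g(h(h(empty,4,7),c,true)).
Decompose g/1: h(x2,c,true) = h(h(empty,4,7),c,true).
Decompose h/3: x2 = h(empty,4,7),  c = c,  true = true.
Bind x2 := h(empty,4,7); no other remaining equation mentions x2. Substituting into the earlier binding gives t := g(h(empty,4,7)).
Delete trivial equation c = c.
Delete trivial equation true = true.
MGU = { t -> g(h(empty,4,7)), x -> 7, u -> h(empty,4,7), x2 -> h(empty,4,7) }, so x2 -> h(empty,4,7).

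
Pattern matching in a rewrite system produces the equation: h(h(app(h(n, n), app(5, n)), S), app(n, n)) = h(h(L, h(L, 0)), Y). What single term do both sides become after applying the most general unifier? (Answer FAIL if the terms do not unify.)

Decompose h/2: h(app(h(n, n), app(5, n)), S) = h(L, h(L, 0)),  app(n, n) = Y.
Decompose h/2: app(h(n, n), app(5, n)) = L,  S = h(L, 0).
Bind L := app(h(n, n), app(5, n)); substituting into the one remaining equation that mentions L gives: S = h(app(h(n, n), app(5, n)), 0).
Bind S := h(app(h(n, n), app(5, n)), 0); no other remaining equation mentions S.
Bind Y := app(n, n).
Applying the MGU to either side gives h(h(app(h(n, n), app(5, n)), h(app(h(n, n), app(5, n)), 0)), app(n, n)).

h(h(app(h(n, n), app(5, n)), h(app(h(n, n), app(5, n)), 0)), app(n, n))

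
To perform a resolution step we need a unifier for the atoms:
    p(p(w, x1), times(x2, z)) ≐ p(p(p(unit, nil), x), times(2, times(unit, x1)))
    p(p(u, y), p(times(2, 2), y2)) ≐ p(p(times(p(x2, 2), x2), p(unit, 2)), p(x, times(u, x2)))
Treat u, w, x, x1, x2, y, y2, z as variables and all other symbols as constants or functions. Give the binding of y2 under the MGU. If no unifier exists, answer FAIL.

times(times(p(2, 2), 2), 2)

Decompose p/2: p(w, x1) ≐ p(p(unit, nil), x),  times(x2, z) ≐ times(2, times(unit, x1)).
Decompose p/2: w ≐ p(unit, nil),  x1 ≐ x.
Bind w := p(unit, nil); no other remaining equation mentions w.
Bind x1 := x; substituting into the one remaining equation that mentions x1 gives: times(x2, z) ≐ times(2, times(unit, x)).
Decompose times/2: x2 ≐ 2,  z ≐ times(unit, x).
Bind x2 := 2; substituting into the one remaining equation that mentions x2 gives: p(p(u, y), p(times(2, 2), y2)) ≐ p(p(times(p(2, 2), 2), p(unit, 2)), p(x, times(u, 2))).
Bind z := times(unit, x); no other remaining equation mentions z.
Decompose p/2: p(u, y) ≐ p(times(p(2, 2), 2), p(unit, 2)),  p(times(2, 2), y2) ≐ p(x, times(u, 2)).
Decompose p/2: u ≐ times(p(2, 2), 2),  y ≐ p(unit, 2).
Bind u := times(p(2, 2), 2); substituting into the one remaining equation that mentions u gives: p(times(2, 2), y2) ≐ p(x, times(times(p(2, 2), 2), 2)).
Bind y := p(unit, 2); no other remaining equation mentions y.
Decompose p/2: times(2, 2) ≐ x,  y2 ≐ times(times(p(2, 2), 2), 2).
Bind x := times(2, 2); no other remaining equation mentions x. Substituting into the earlier bindings gives x1 := times(2, 2), z := times(unit, times(2, 2)).
Bind y2 := times(times(p(2, 2), 2), 2).
MGU = { w := p(unit, nil), x1 := times(2, 2), x2 := 2, z := times(unit, times(2, 2)), u := times(p(2, 2), 2), y := p(unit, 2), x := times(2, 2), y2 := times(times(p(2, 2), 2), 2) }, so y2 := times(times(p(2, 2), 2), 2).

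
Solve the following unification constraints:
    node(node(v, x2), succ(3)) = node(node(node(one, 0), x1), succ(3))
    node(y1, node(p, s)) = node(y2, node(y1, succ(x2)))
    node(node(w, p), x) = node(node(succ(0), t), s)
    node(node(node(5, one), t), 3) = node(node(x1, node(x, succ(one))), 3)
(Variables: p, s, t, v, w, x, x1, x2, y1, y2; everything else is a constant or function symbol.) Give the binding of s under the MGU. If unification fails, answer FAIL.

succ(node(5, one))

Decompose node/2: node(v, x2) = node(node(one, 0), x1),  succ(3) = succ(3).
Decompose node/2: v = node(one, 0),  x2 = x1.
Bind v := node(one, 0); no other remaining equation mentions v.
Bind x2 := x1; substituting into the one remaining equation that mentions x2 gives: node(y1, node(p, s)) = node(y2, node(y1, succ(x1))).
Delete trivial equation succ(3) = succ(3).
Decompose node/2: y1 = y2,  node(p, s) = node(y1, succ(x1)).
Bind y1 := y2; substituting into the one remaining equation that mentions y1 gives: node(p, s) = node(y2, succ(x1)).
Decompose node/2: p = y2,  s = succ(x1).
Bind p := y2; substituting into the one remaining equation that mentions p gives: node(node(w, y2), x) = node(node(succ(0), t), s).
Bind s := succ(x1); substituting into the one remaining equation that mentions s gives: node(node(w, y2), x) = node(node(succ(0), t), succ(x1)).
Decompose node/2: node(w, y2) = node(succ(0), t),  x = succ(x1).
Decompose node/2: w = succ(0),  y2 = t.
Bind w := succ(0); no other remaining equation mentions w.
Bind y2 := t; no other remaining equation mentions y2. Substituting into the earlier bindings gives y1 := t, p := t.
Bind x := succ(x1); substituting into the remaining equation gives: node(node(node(5, one), t), 3) = node(node(x1, node(succ(x1), succ(one))), 3).
Decompose node/2: node(node(5, one), t) = node(x1, node(succ(x1), succ(one))),  3 = 3.
Decompose node/2: node(5, one) = x1,  t = node(succ(x1), succ(one)).
Bind x1 := node(5, one); substituting into the one remaining equation that mentions x1 gives: t = node(succ(node(5, one)), succ(one)). Substituting into the earlier bindings gives x2 := node(5, one), s := succ(node(5, one)), x := succ(node(5, one)).
Bind t := node(succ(node(5, one)), succ(one)); no other remaining equation mentions t. Substituting into the earlier bindings gives y1 := node(succ(node(5, one)), succ(one)), p := node(succ(node(5, one)), succ(one)), y2 := node(succ(node(5, one)), succ(one)).
Delete trivial equation 3 = 3.
MGU = { v := node(one, 0), x2 := node(5, one), y1 := node(succ(node(5, one)), succ(one)), p := node(succ(node(5, one)), succ(one)), s := succ(node(5, one)), w := succ(0), y2 := node(succ(node(5, one)), succ(one)), x := succ(node(5, one)), x1 := node(5, one), t := node(succ(node(5, one)), succ(one)) }, so s := succ(node(5, one)).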